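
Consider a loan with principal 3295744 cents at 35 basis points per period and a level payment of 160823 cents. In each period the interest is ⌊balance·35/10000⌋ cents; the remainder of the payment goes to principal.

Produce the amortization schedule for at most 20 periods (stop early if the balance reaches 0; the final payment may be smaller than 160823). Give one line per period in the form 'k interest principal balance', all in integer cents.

1. interest=⌊3295744·35/10000⌋=11535; principal=160823-11535=149288; balance=3295744-149288=3146456
2. interest=⌊3146456·35/10000⌋=11012; principal=160823-11012=149811; balance=3146456-149811=2996645
3. interest=⌊2996645·35/10000⌋=10488; principal=160823-10488=150335; balance=2996645-150335=2846310
4. interest=⌊2846310·35/10000⌋=9962; principal=160823-9962=150861; balance=2846310-150861=2695449
5. interest=⌊2695449·35/10000⌋=9434; principal=160823-9434=151389; balance=2695449-151389=2544060
6. interest=⌊2544060·35/10000⌋=8904; principal=160823-8904=151919; balance=2544060-151919=2392141
7. interest=⌊2392141·35/10000⌋=8372; principal=160823-8372=152451; balance=2392141-152451=2239690
8. interest=⌊2239690·35/10000⌋=7838; principal=160823-7838=152985; balance=2239690-152985=2086705
9. interest=⌊2086705·35/10000⌋=7303; principal=160823-7303=153520; balance=2086705-153520=1933185
10. interest=⌊1933185·35/10000⌋=6766; principal=160823-6766=154057; balance=1933185-154057=1779128
11. interest=⌊1779128·35/10000⌋=6226; principal=160823-6226=154597; balance=1779128-154597=1624531
12. interest=⌊1624531·35/10000⌋=5685; principal=160823-5685=155138; balance=1624531-155138=1469393
13. interest=⌊1469393·35/10000⌋=5142; principal=160823-5142=155681; balance=1469393-155681=1313712
14. interest=⌊1313712·35/10000⌋=4597; principal=160823-4597=156226; balance=1313712-156226=1157486
15. interest=⌊1157486·35/10000⌋=4051; principal=160823-4051=156772; balance=1157486-156772=1000714
16. interest=⌊1000714·35/10000⌋=3502; principal=160823-3502=157321; balance=1000714-157321=843393
17. interest=⌊843393·35/10000⌋=2951; principal=160823-2951=157872; balance=843393-157872=685521
18. interest=⌊685521·35/10000⌋=2399; principal=160823-2399=158424; balance=685521-158424=527097
19. interest=⌊527097·35/10000⌋=1844; principal=160823-1844=158979; balance=527097-158979=368118
20. interest=⌊368118·35/10000⌋=1288; principal=160823-1288=159535; balance=368118-159535=208583

1 11535 149288 3146456
2 11012 149811 2996645
3 10488 150335 2846310
4 9962 150861 2695449
5 9434 151389 2544060
6 8904 151919 2392141
7 8372 152451 2239690
8 7838 152985 2086705
9 7303 153520 1933185
10 6766 154057 1779128
11 6226 154597 1624531
12 5685 155138 1469393
13 5142 155681 1313712
14 4597 156226 1157486
15 4051 156772 1000714
16 3502 157321 843393
17 2951 157872 685521
18 2399 158424 527097
19 1844 158979 368118
20 1288 159535 208583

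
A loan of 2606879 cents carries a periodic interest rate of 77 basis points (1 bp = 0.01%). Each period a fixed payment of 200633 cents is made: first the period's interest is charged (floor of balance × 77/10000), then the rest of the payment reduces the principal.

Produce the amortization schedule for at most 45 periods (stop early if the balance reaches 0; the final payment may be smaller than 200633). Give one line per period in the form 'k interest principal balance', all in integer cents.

1 20072 180561 2426318
2 18682 181951 2244367
3 17281 183352 2061015
4 15869 184764 1876251
5 14447 186186 1690065
6 13013 187620 1502445
7 11568 189065 1313380
8 10113 190520 1122860
9 8646 191987 930873
10 7167 193466 737407
11 5678 194955 542452
12 4176 196457 345995
13 2664 197969 148026
14 1139 148026 0

1. interest=⌊2606879·77/10000⌋=20072; principal=200633-20072=180561; balance=2606879-180561=2426318
2. interest=⌊2426318·77/10000⌋=18682; principal=200633-18682=181951; balance=2426318-181951=2244367
3. interest=⌊2244367·77/10000⌋=17281; principal=200633-17281=183352; balance=2244367-183352=2061015
4. interest=⌊2061015·77/10000⌋=15869; principal=200633-15869=184764; balance=2061015-184764=1876251
5. interest=⌊1876251·77/10000⌋=14447; principal=200633-14447=186186; balance=1876251-186186=1690065
6. interest=⌊1690065·77/10000⌋=13013; principal=200633-13013=187620; balance=1690065-187620=1502445
7. interest=⌊1502445·77/10000⌋=11568; principal=200633-11568=189065; balance=1502445-189065=1313380
8. interest=⌊1313380·77/10000⌋=10113; principal=200633-10113=190520; balance=1313380-190520=1122860
9. interest=⌊1122860·77/10000⌋=8646; principal=200633-8646=191987; balance=1122860-191987=930873
10. interest=⌊930873·77/10000⌋=7167; principal=200633-7167=193466; balance=930873-193466=737407
11. interest=⌊737407·77/10000⌋=5678; principal=200633-5678=194955; balance=737407-194955=542452
12. interest=⌊542452·77/10000⌋=4176; principal=200633-4176=196457; balance=542452-196457=345995
13. interest=⌊345995·77/10000⌋=2664; principal=200633-2664=197969; balance=345995-197969=148026
14. interest=⌊148026·77/10000⌋=1139; principal=min(200633-1139,148026)=148026; balance=148026-148026=0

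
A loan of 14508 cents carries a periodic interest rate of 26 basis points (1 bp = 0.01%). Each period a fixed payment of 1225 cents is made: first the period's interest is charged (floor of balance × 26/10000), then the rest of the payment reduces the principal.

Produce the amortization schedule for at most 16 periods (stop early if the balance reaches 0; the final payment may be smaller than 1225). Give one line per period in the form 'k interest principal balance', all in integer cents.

1. interest=⌊14508·26/10000⌋=37; principal=1225-37=1188; balance=14508-1188=13320
2. interest=⌊13320·26/10000⌋=34; principal=1225-34=1191; balance=13320-1191=12129
3. interest=⌊12129·26/10000⌋=31; principal=1225-31=1194; balance=12129-1194=10935
4. interest=⌊10935·26/10000⌋=28; principal=1225-28=1197; balance=10935-1197=9738
5. interest=⌊9738·26/10000⌋=25; principal=1225-25=1200; balance=9738-1200=8538
6. interest=⌊8538·26/10000⌋=22; principal=1225-22=1203; balance=8538-1203=7335
7. interest=⌊7335·26/10000⌋=19; principal=1225-19=1206; balance=7335-1206=6129
8. interest=⌊6129·26/10000⌋=15; principal=1225-15=1210; balance=6129-1210=4919
9. interest=⌊4919·26/10000⌋=12; principal=1225-12=1213; balance=4919-1213=3706
10. interest=⌊3706·26/10000⌋=9; principal=1225-9=1216; balance=3706-1216=2490
11. interest=⌊2490·26/10000⌋=6; principal=1225-6=1219; balance=2490-1219=1271
12. interest=⌊1271·26/10000⌋=3; principal=1225-3=1222; balance=1271-1222=49
13. interest=⌊49·26/10000⌋=0; principal=min(1225-0,49)=49; balance=49-49=0

1 37 1188 13320
2 34 1191 12129
3 31 1194 10935
4 28 1197 9738
5 25 1200 8538
6 22 1203 7335
7 19 1206 6129
8 15 1210 4919
9 12 1213 3706
10 9 1216 2490
11 6 1219 1271
12 3 1222 49
13 0 49 0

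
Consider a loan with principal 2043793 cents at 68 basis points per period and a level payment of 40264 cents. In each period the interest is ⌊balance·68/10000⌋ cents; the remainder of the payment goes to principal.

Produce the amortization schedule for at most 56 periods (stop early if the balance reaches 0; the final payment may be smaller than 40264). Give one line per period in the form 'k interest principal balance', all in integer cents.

1 13897 26367 2017426
2 13718 26546 1990880
3 13537 26727 1964153
4 13356 26908 1937245
5 13173 27091 1910154
6 12989 27275 1882879
7 12803 27461 1855418
8 12616 27648 1827770
9 12428 27836 1799934
10 12239 28025 1771909
11 12048 28216 1743693
12 11857 28407 1715286
13 11663 28601 1686685
14 11469 28795 1657890
15 11273 28991 1628899
16 11076 29188 1599711
17 10878 29386 1570325
18 10678 29586 1540739
19 10477 29787 1510952
20 10274 29990 1480962
21 10070 30194 1450768
22 9865 30399 1420369
23 9658 30606 1389763
24 9450 30814 1358949
25 9240 31024 1327925
26 9029 31235 1296690
27 8817 31447 1265243
28 8603 31661 1233582
29 8388 31876 1201706
30 8171 32093 1169613
31 7953 32311 1137302
32 7733 32531 1104771
33 7512 32752 1072019
34 7289 32975 1039044
35 7065 33199 1005845
36 6839 33425 972420
37 6612 33652 938768
38 6383 33881 904887
39 6153 34111 870776
40 5921 34343 836433
41 5687 34577 801856
42 5452 34812 767044
43 5215 35049 731995
44 4977 35287 696708
45 4737 35527 661181
46 4496 35768 625413
47 4252 36012 589401
48 4007 36257 553144
49 3761 36503 516641
50 3513 36751 479890
51 3263 37001 442889
52 3011 37253 405636
53 2758 37506 368130
54 2503 37761 330369
55 2246 38018 292351
56 1987 38277 254074

1. interest=⌊2043793·68/10000⌋=13897; principal=40264-13897=26367; balance=2043793-26367=2017426
2. interest=⌊2017426·68/10000⌋=13718; principal=40264-13718=26546; balance=2017426-26546=1990880
3. interest=⌊1990880·68/10000⌋=13537; principal=40264-13537=26727; balance=1990880-26727=1964153
4. interest=⌊1964153·68/10000⌋=13356; principal=40264-13356=26908; balance=1964153-26908=1937245
5. interest=⌊1937245·68/10000⌋=13173; principal=40264-13173=27091; balance=1937245-27091=1910154
6. interest=⌊1910154·68/10000⌋=12989; principal=40264-12989=27275; balance=1910154-27275=1882879
7. interest=⌊1882879·68/10000⌋=12803; principal=40264-12803=27461; balance=1882879-27461=1855418
8. interest=⌊1855418·68/10000⌋=12616; principal=40264-12616=27648; balance=1855418-27648=1827770
9. interest=⌊1827770·68/10000⌋=12428; principal=40264-12428=27836; balance=1827770-27836=1799934
10. interest=⌊1799934·68/10000⌋=12239; principal=40264-12239=28025; balance=1799934-28025=1771909
11. interest=⌊1771909·68/10000⌋=12048; principal=40264-12048=28216; balance=1771909-28216=1743693
12. interest=⌊1743693·68/10000⌋=11857; principal=40264-11857=28407; balance=1743693-28407=1715286
13. interest=⌊1715286·68/10000⌋=11663; principal=40264-11663=28601; balance=1715286-28601=1686685
14. interest=⌊1686685·68/10000⌋=11469; principal=40264-11469=28795; balance=1686685-28795=1657890
15. interest=⌊1657890·68/10000⌋=11273; principal=40264-11273=28991; balance=1657890-28991=1628899
16. interest=⌊1628899·68/10000⌋=11076; principal=40264-11076=29188; balance=1628899-29188=1599711
17. interest=⌊1599711·68/10000⌋=10878; principal=40264-10878=29386; balance=1599711-29386=1570325
18. interest=⌊1570325·68/10000⌋=10678; principal=40264-10678=29586; balance=1570325-29586=1540739
19. interest=⌊1540739·68/10000⌋=10477; principal=40264-10477=29787; balance=1540739-29787=1510952
20. interest=⌊1510952·68/10000⌋=10274; principal=40264-10274=29990; balance=1510952-29990=1480962
21. interest=⌊1480962·68/10000⌋=10070; principal=40264-10070=30194; balance=1480962-30194=1450768
22. interest=⌊1450768·68/10000⌋=9865; principal=40264-9865=30399; balance=1450768-30399=1420369
23. interest=⌊1420369·68/10000⌋=9658; principal=40264-9658=30606; balance=1420369-30606=1389763
24. interest=⌊1389763·68/10000⌋=9450; principal=40264-9450=30814; balance=1389763-30814=1358949
25. interest=⌊1358949·68/10000⌋=9240; principal=40264-9240=31024; balance=1358949-31024=1327925
26. interest=⌊1327925·68/10000⌋=9029; principal=40264-9029=31235; balance=1327925-31235=1296690
27. interest=⌊1296690·68/10000⌋=8817; principal=40264-8817=31447; balance=1296690-31447=1265243
28. interest=⌊1265243·68/10000⌋=8603; principal=40264-8603=31661; balance=1265243-31661=1233582
29. interest=⌊1233582·68/10000⌋=8388; principal=40264-8388=31876; balance=1233582-31876=1201706
30. interest=⌊1201706·68/10000⌋=8171; principal=40264-8171=32093; balance=1201706-32093=1169613
31. interest=⌊1169613·68/10000⌋=7953; principal=40264-7953=32311; balance=1169613-32311=1137302
32. interest=⌊1137302·68/10000⌋=7733; principal=40264-7733=32531; balance=1137302-32531=1104771
33. interest=⌊1104771·68/10000⌋=7512; principal=40264-7512=32752; balance=1104771-32752=1072019
34. interest=⌊1072019·68/10000⌋=7289; principal=40264-7289=32975; balance=1072019-32975=1039044
35. interest=⌊1039044·68/10000⌋=7065; principal=40264-7065=33199; balance=1039044-33199=1005845
36. interest=⌊1005845·68/10000⌋=6839; principal=40264-6839=33425; balance=1005845-33425=972420
37. interest=⌊972420·68/10000⌋=6612; principal=40264-6612=33652; balance=972420-33652=938768
38. interest=⌊938768·68/10000⌋=6383; principal=40264-6383=33881; balance=938768-33881=904887
39. interest=⌊904887·68/10000⌋=6153; principal=40264-6153=34111; balance=904887-34111=870776
40. interest=⌊870776·68/10000⌋=5921; principal=40264-5921=34343; balance=870776-34343=836433
41. interest=⌊836433·68/10000⌋=5687; principal=40264-5687=34577; balance=836433-34577=801856
42. interest=⌊801856·68/10000⌋=5452; principal=40264-5452=34812; balance=801856-34812=767044
43. interest=⌊767044·68/10000⌋=5215; principal=40264-5215=35049; balance=767044-35049=731995
44. interest=⌊731995·68/10000⌋=4977; principal=40264-4977=35287; balance=731995-35287=696708
45. interest=⌊696708·68/10000⌋=4737; principal=40264-4737=35527; balance=696708-35527=661181
46. interest=⌊661181·68/10000⌋=4496; principal=40264-4496=35768; balance=661181-35768=625413
47. interest=⌊625413·68/10000⌋=4252; principal=40264-4252=36012; balance=625413-36012=589401
48. interest=⌊589401·68/10000⌋=4007; principal=40264-4007=36257; balance=589401-36257=553144
49. interest=⌊553144·68/10000⌋=3761; principal=40264-3761=36503; balance=553144-36503=516641
50. interest=⌊516641·68/10000⌋=3513; principal=40264-3513=36751; balance=516641-36751=479890
51. interest=⌊479890·68/10000⌋=3263; principal=40264-3263=37001; balance=479890-37001=442889
52. interest=⌊442889·68/10000⌋=3011; principal=40264-3011=37253; balance=442889-37253=405636
53. interest=⌊405636·68/10000⌋=2758; principal=40264-2758=37506; balance=405636-37506=368130
54. interest=⌊368130·68/10000⌋=2503; principal=40264-2503=37761; balance=368130-37761=330369
55. interest=⌊330369·68/10000⌋=2246; principal=40264-2246=38018; balance=330369-38018=292351
56. interest=⌊292351·68/10000⌋=1987; principal=40264-1987=38277; balance=292351-38277=254074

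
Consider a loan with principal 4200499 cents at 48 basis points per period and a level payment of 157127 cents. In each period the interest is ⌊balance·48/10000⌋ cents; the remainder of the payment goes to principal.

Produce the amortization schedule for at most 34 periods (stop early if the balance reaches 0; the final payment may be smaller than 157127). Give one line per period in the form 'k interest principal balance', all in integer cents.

1. interest=⌊4200499·48/10000⌋=20162; principal=157127-20162=136965; balance=4200499-136965=4063534
2. interest=⌊4063534·48/10000⌋=19504; principal=157127-19504=137623; balance=4063534-137623=3925911
3. interest=⌊3925911·48/10000⌋=18844; principal=157127-18844=138283; balance=3925911-138283=3787628
4. interest=⌊3787628·48/10000⌋=18180; principal=157127-18180=138947; balance=3787628-138947=3648681
5. interest=⌊3648681·48/10000⌋=17513; principal=157127-17513=139614; balance=3648681-139614=3509067
6. interest=⌊3509067·48/10000⌋=16843; principal=157127-16843=140284; balance=3509067-140284=3368783
7. interest=⌊3368783·48/10000⌋=16170; principal=157127-16170=140957; balance=3368783-140957=3227826
8. interest=⌊3227826·48/10000⌋=15493; principal=157127-15493=141634; balance=3227826-141634=3086192
9. interest=⌊3086192·48/10000⌋=14813; principal=157127-14813=142314; balance=3086192-142314=2943878
10. interest=⌊2943878·48/10000⌋=14130; principal=157127-14130=142997; balance=2943878-142997=2800881
11. interest=⌊2800881·48/10000⌋=13444; principal=157127-13444=143683; balance=2800881-143683=2657198
12. interest=⌊2657198·48/10000⌋=12754; principal=157127-12754=144373; balance=2657198-144373=2512825
13. interest=⌊2512825·48/10000⌋=12061; principal=157127-12061=145066; balance=2512825-145066=2367759
14. interest=⌊2367759·48/10000⌋=11365; principal=157127-11365=145762; balance=2367759-145762=2221997
15. interest=⌊2221997·48/10000⌋=10665; principal=157127-10665=146462; balance=2221997-146462=2075535
16. interest=⌊2075535·48/10000⌋=9962; principal=157127-9962=147165; balance=2075535-147165=1928370
17. interest=⌊1928370·48/10000⌋=9256; principal=157127-9256=147871; balance=1928370-147871=1780499
18. interest=⌊1780499·48/10000⌋=8546; principal=157127-8546=148581; balance=1780499-148581=1631918
19. interest=⌊1631918·48/10000⌋=7833; principal=157127-7833=149294; balance=1631918-149294=1482624
20. interest=⌊1482624·48/10000⌋=7116; principal=157127-7116=150011; balance=1482624-150011=1332613
21. interest=⌊1332613·48/10000⌋=6396; principal=157127-6396=150731; balance=1332613-150731=1181882
22. interest=⌊1181882·48/10000⌋=5673; principal=157127-5673=151454; balance=1181882-151454=1030428
23. interest=⌊1030428·48/10000⌋=4946; principal=157127-4946=152181; balance=1030428-152181=878247
24. interest=⌊878247·48/10000⌋=4215; principal=157127-4215=152912; balance=878247-152912=725335
25. interest=⌊725335·48/10000⌋=3481; principal=157127-3481=153646; balance=725335-153646=571689
26. interest=⌊571689·48/10000⌋=2744; principal=157127-2744=154383; balance=571689-154383=417306
27. interest=⌊417306·48/10000⌋=2003; principal=157127-2003=155124; balance=417306-155124=262182
28. interest=⌊262182·48/10000⌋=1258; principal=157127-1258=155869; balance=262182-155869=106313
29. interest=⌊106313·48/10000⌋=510; principal=min(157127-510,106313)=106313; balance=106313-106313=0

1 20162 136965 4063534
2 19504 137623 3925911
3 18844 138283 3787628
4 18180 138947 3648681
5 17513 139614 3509067
6 16843 140284 3368783
7 16170 140957 3227826
8 15493 141634 3086192
9 14813 142314 2943878
10 14130 142997 2800881
11 13444 143683 2657198
12 12754 144373 2512825
13 12061 145066 2367759
14 11365 145762 2221997
15 10665 146462 2075535
16 9962 147165 1928370
17 9256 147871 1780499
18 8546 148581 1631918
19 7833 149294 1482624
20 7116 150011 1332613
21 6396 150731 1181882
22 5673 151454 1030428
23 4946 152181 878247
24 4215 152912 725335
25 3481 153646 571689
26 2744 154383 417306
27 2003 155124 262182
28 1258 155869 106313
29 510 106313 0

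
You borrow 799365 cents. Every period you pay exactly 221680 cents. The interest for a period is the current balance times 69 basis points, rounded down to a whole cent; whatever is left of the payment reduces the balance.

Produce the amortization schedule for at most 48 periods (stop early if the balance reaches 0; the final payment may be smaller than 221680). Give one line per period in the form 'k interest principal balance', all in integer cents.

1 5515 216165 583200
2 4024 217656 365544
3 2522 219158 146386
4 1010 146386 0

1. interest=⌊799365·69/10000⌋=5515; principal=221680-5515=216165; balance=799365-216165=583200
2. interest=⌊583200·69/10000⌋=4024; principal=221680-4024=217656; balance=583200-217656=365544
3. interest=⌊365544·69/10000⌋=2522; principal=221680-2522=219158; balance=365544-219158=146386
4. interest=⌊146386·69/10000⌋=1010; principal=min(221680-1010,146386)=146386; balance=146386-146386=0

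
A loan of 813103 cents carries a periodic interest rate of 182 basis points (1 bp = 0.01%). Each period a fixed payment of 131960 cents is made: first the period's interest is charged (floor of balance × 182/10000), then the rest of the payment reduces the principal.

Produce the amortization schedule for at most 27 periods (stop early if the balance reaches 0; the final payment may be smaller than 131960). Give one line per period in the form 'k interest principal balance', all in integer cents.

1 14798 117162 695941
2 12666 119294 576647
3 10494 121466 455181
4 8284 123676 331505
5 6033 125927 205578
6 3741 128219 77359
7 1407 77359 0

1. interest=⌊813103·182/10000⌋=14798; principal=131960-14798=117162; balance=813103-117162=695941
2. interest=⌊695941·182/10000⌋=12666; principal=131960-12666=119294; balance=695941-119294=576647
3. interest=⌊576647·182/10000⌋=10494; principal=131960-10494=121466; balance=576647-121466=455181
4. interest=⌊455181·182/10000⌋=8284; principal=131960-8284=123676; balance=455181-123676=331505
5. interest=⌊331505·182/10000⌋=6033; principal=131960-6033=125927; balance=331505-125927=205578
6. interest=⌊205578·182/10000⌋=3741; principal=131960-3741=128219; balance=205578-128219=77359
7. interest=⌊77359·182/10000⌋=1407; principal=min(131960-1407,77359)=77359; balance=77359-77359=0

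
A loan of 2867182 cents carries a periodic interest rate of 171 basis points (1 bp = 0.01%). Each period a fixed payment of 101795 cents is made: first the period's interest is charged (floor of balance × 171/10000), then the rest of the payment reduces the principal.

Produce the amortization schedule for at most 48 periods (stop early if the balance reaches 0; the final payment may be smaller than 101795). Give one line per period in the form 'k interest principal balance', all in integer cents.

1. interest=⌊2867182·171/10000⌋=49028; principal=101795-49028=52767; balance=2867182-52767=2814415
2. interest=⌊2814415·171/10000⌋=48126; principal=101795-48126=53669; balance=2814415-53669=2760746
3. interest=⌊2760746·171/10000⌋=47208; principal=101795-47208=54587; balance=2760746-54587=2706159
4. interest=⌊2706159·171/10000⌋=46275; principal=101795-46275=55520; balance=2706159-55520=2650639
5. interest=⌊2650639·171/10000⌋=45325; principal=101795-45325=56470; balance=2650639-56470=2594169
6. interest=⌊2594169·171/10000⌋=44360; principal=101795-44360=57435; balance=2594169-57435=2536734
7. interest=⌊2536734·171/10000⌋=43378; principal=101795-43378=58417; balance=2536734-58417=2478317
8. interest=⌊2478317·171/10000⌋=42379; principal=101795-42379=59416; balance=2478317-59416=2418901
9. interest=⌊2418901·171/10000⌋=41363; principal=101795-41363=60432; balance=2418901-60432=2358469
10. interest=⌊2358469·171/10000⌋=40329; principal=101795-40329=61466; balance=2358469-61466=2297003
11. interest=⌊2297003·171/10000⌋=39278; principal=101795-39278=62517; balance=2297003-62517=2234486
12. interest=⌊2234486·171/10000⌋=38209; principal=101795-38209=63586; balance=2234486-63586=2170900
13. interest=⌊2170900·171/10000⌋=37122; principal=101795-37122=64673; balance=2170900-64673=2106227
14. interest=⌊2106227·171/10000⌋=36016; principal=101795-36016=65779; balance=2106227-65779=2040448
15. interest=⌊2040448·171/10000⌋=34891; principal=101795-34891=66904; balance=2040448-66904=1973544
16. interest=⌊1973544·171/10000⌋=33747; principal=101795-33747=68048; balance=1973544-68048=1905496
17. interest=⌊1905496·171/10000⌋=32583; principal=101795-32583=69212; balance=1905496-69212=1836284
18. interest=⌊1836284·171/10000⌋=31400; principal=101795-31400=70395; balance=1836284-70395=1765889
19. interest=⌊1765889·171/10000⌋=30196; principal=101795-30196=71599; balance=1765889-71599=1694290
20. interest=⌊1694290·171/10000⌋=28972; principal=101795-28972=72823; balance=1694290-72823=1621467
21. interest=⌊1621467·171/10000⌋=27727; principal=101795-27727=74068; balance=1621467-74068=1547399
22. interest=⌊1547399·171/10000⌋=26460; principal=101795-26460=75335; balance=1547399-75335=1472064
23. interest=⌊1472064·171/10000⌋=25172; principal=101795-25172=76623; balance=1472064-76623=1395441
24. interest=⌊1395441·171/10000⌋=23862; principal=101795-23862=77933; balance=1395441-77933=1317508
25. interest=⌊1317508·171/10000⌋=22529; principal=101795-22529=79266; balance=1317508-79266=1238242
26. interest=⌊1238242·171/10000⌋=21173; principal=101795-21173=80622; balance=1238242-80622=1157620
27. interest=⌊1157620·171/10000⌋=19795; principal=101795-19795=82000; balance=1157620-82000=1075620
28. interest=⌊1075620·171/10000⌋=18393; principal=101795-18393=83402; balance=1075620-83402=992218
29. interest=⌊992218·171/10000⌋=16966; principal=101795-16966=84829; balance=992218-84829=907389
30. interest=⌊907389·171/10000⌋=15516; principal=101795-15516=86279; balance=907389-86279=821110
31. interest=⌊821110·171/10000⌋=14040; principal=101795-14040=87755; balance=821110-87755=733355
32. interest=⌊733355·171/10000⌋=12540; principal=101795-12540=89255; balance=733355-89255=644100
33. interest=⌊644100·171/10000⌋=11014; principal=101795-11014=90781; balance=644100-90781=553319
34. interest=⌊553319·171/10000⌋=9461; principal=101795-9461=92334; balance=553319-92334=460985
35. interest=⌊460985·171/10000⌋=7882; principal=101795-7882=93913; balance=460985-93913=367072
36. interest=⌊367072·171/10000⌋=6276; principal=101795-6276=95519; balance=367072-95519=271553
37. interest=⌊271553·171/10000⌋=4643; principal=101795-4643=97152; balance=271553-97152=174401
38. interest=⌊174401·171/10000⌋=2982; principal=101795-2982=98813; balance=174401-98813=75588
39. interest=⌊75588·171/10000⌋=1292; principal=min(101795-1292,75588)=75588; balance=75588-75588=0

1 49028 52767 2814415
2 48126 53669 2760746
3 47208 54587 2706159
4 46275 55520 2650639
5 45325 56470 2594169
6 44360 57435 2536734
7 43378 58417 2478317
8 42379 59416 2418901
9 41363 60432 2358469
10 40329 61466 2297003
11 39278 62517 2234486
12 38209 63586 2170900
13 37122 64673 2106227
14 36016 65779 2040448
15 34891 66904 1973544
16 33747 68048 1905496
17 32583 69212 1836284
18 31400 70395 1765889
19 30196 71599 1694290
20 28972 72823 1621467
21 27727 74068 1547399
22 26460 75335 1472064
23 25172 76623 1395441
24 23862 77933 1317508
25 22529 79266 1238242
26 21173 80622 1157620
27 19795 82000 1075620
28 18393 83402 992218
29 16966 84829 907389
30 15516 86279 821110
31 14040 87755 733355
32 12540 89255 644100
33 11014 90781 553319
34 9461 92334 460985
35 7882 93913 367072
36 6276 95519 271553
37 4643 97152 174401
38 2982 98813 75588
39 1292 75588 0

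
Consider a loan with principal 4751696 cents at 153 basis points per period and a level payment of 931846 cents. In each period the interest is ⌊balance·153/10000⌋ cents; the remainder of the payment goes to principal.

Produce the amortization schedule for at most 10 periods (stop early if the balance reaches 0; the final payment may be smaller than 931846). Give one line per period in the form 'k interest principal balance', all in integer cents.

1 72700 859146 3892550
2 59556 872290 3020260
3 46209 885637 2134623
4 32659 899187 1235436
5 18902 912944 322492
6 4934 322492 0

1. interest=⌊4751696·153/10000⌋=72700; principal=931846-72700=859146; balance=4751696-859146=3892550
2. interest=⌊3892550·153/10000⌋=59556; principal=931846-59556=872290; balance=3892550-872290=3020260
3. interest=⌊3020260·153/10000⌋=46209; principal=931846-46209=885637; balance=3020260-885637=2134623
4. interest=⌊2134623·153/10000⌋=32659; principal=931846-32659=899187; balance=2134623-899187=1235436
5. interest=⌊1235436·153/10000⌋=18902; principal=931846-18902=912944; balance=1235436-912944=322492
6. interest=⌊322492·153/10000⌋=4934; principal=min(931846-4934,322492)=322492; balance=322492-322492=0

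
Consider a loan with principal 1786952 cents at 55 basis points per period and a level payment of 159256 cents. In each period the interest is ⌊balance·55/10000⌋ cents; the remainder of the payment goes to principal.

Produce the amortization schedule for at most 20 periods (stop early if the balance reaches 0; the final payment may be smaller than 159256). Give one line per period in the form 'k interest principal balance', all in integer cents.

1 9828 149428 1637524
2 9006 150250 1487274
3 8180 151076 1336198
4 7349 151907 1184291
5 6513 152743 1031548
6 5673 153583 877965
7 4828 154428 723537
8 3979 155277 568260
9 3125 156131 412129
10 2266 156990 255139
11 1403 157853 97286
12 535 97286 0

1. interest=⌊1786952·55/10000⌋=9828; principal=159256-9828=149428; balance=1786952-149428=1637524
2. interest=⌊1637524·55/10000⌋=9006; principal=159256-9006=150250; balance=1637524-150250=1487274
3. interest=⌊1487274·55/10000⌋=8180; principal=159256-8180=151076; balance=1487274-151076=1336198
4. interest=⌊1336198·55/10000⌋=7349; principal=159256-7349=151907; balance=1336198-151907=1184291
5. interest=⌊1184291·55/10000⌋=6513; principal=159256-6513=152743; balance=1184291-152743=1031548
6. interest=⌊1031548·55/10000⌋=5673; principal=159256-5673=153583; balance=1031548-153583=877965
7. interest=⌊877965·55/10000⌋=4828; principal=159256-4828=154428; balance=877965-154428=723537
8. interest=⌊723537·55/10000⌋=3979; principal=159256-3979=155277; balance=723537-155277=568260
9. interest=⌊568260·55/10000⌋=3125; principal=159256-3125=156131; balance=568260-156131=412129
10. interest=⌊412129·55/10000⌋=2266; principal=159256-2266=156990; balance=412129-156990=255139
11. interest=⌊255139·55/10000⌋=1403; principal=159256-1403=157853; balance=255139-157853=97286
12. interest=⌊97286·55/10000⌋=535; principal=min(159256-535,97286)=97286; balance=97286-97286=0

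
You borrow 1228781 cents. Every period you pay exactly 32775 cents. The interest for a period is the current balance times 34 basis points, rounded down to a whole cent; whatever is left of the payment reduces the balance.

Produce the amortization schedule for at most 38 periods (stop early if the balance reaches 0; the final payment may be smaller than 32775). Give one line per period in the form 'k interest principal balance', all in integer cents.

1 4177 28598 1200183
2 4080 28695 1171488
3 3983 28792 1142696
4 3885 28890 1113806
5 3786 28989 1084817
6 3688 29087 1055730
7 3589 29186 1026544
8 3490 29285 997259
9 3390 29385 967874
10 3290 29485 938389
11 3190 29585 908804
12 3089 29686 879118
13 2989 29786 849332
14 2887 29888 819444
15 2786 29989 789455
16 2684 30091 759364
17 2581 30194 729170
18 2479 30296 698874
19 2376 30399 668475
20 2272 30503 637972
21 2169 30606 607366
22 2065 30710 576656
23 1960 30815 545841
24 1855 30920 514921
25 1750 31025 483896
26 1645 31130 452766
27 1539 31236 421530
28 1433 31342 390188
29 1326 31449 358739
30 1219 31556 327183
31 1112 31663 295520
32 1004 31771 263749
33 896 31879 231870
34 788 31987 199883
35 679 32096 167787
36 570 32205 135582
37 460 32315 103267
38 351 32424 70843

1. interest=⌊1228781·34/10000⌋=4177; principal=32775-4177=28598; balance=1228781-28598=1200183
2. interest=⌊1200183·34/10000⌋=4080; principal=32775-4080=28695; balance=1200183-28695=1171488
3. interest=⌊1171488·34/10000⌋=3983; principal=32775-3983=28792; balance=1171488-28792=1142696
4. interest=⌊1142696·34/10000⌋=3885; principal=32775-3885=28890; balance=1142696-28890=1113806
5. interest=⌊1113806·34/10000⌋=3786; principal=32775-3786=28989; balance=1113806-28989=1084817
6. interest=⌊1084817·34/10000⌋=3688; principal=32775-3688=29087; balance=1084817-29087=1055730
7. interest=⌊1055730·34/10000⌋=3589; principal=32775-3589=29186; balance=1055730-29186=1026544
8. interest=⌊1026544·34/10000⌋=3490; principal=32775-3490=29285; balance=1026544-29285=997259
9. interest=⌊997259·34/10000⌋=3390; principal=32775-3390=29385; balance=997259-29385=967874
10. interest=⌊967874·34/10000⌋=3290; principal=32775-3290=29485; balance=967874-29485=938389
11. interest=⌊938389·34/10000⌋=3190; principal=32775-3190=29585; balance=938389-29585=908804
12. interest=⌊908804·34/10000⌋=3089; principal=32775-3089=29686; balance=908804-29686=879118
13. interest=⌊879118·34/10000⌋=2989; principal=32775-2989=29786; balance=879118-29786=849332
14. interest=⌊849332·34/10000⌋=2887; principal=32775-2887=29888; balance=849332-29888=819444
15. interest=⌊819444·34/10000⌋=2786; principal=32775-2786=29989; balance=819444-29989=789455
16. interest=⌊789455·34/10000⌋=2684; principal=32775-2684=30091; balance=789455-30091=759364
17. interest=⌊759364·34/10000⌋=2581; principal=32775-2581=30194; balance=759364-30194=729170
18. interest=⌊729170·34/10000⌋=2479; principal=32775-2479=30296; balance=729170-30296=698874
19. interest=⌊698874·34/10000⌋=2376; principal=32775-2376=30399; balance=698874-30399=668475
20. interest=⌊668475·34/10000⌋=2272; principal=32775-2272=30503; balance=668475-30503=637972
21. interest=⌊637972·34/10000⌋=2169; principal=32775-2169=30606; balance=637972-30606=607366
22. interest=⌊607366·34/10000⌋=2065; principal=32775-2065=30710; balance=607366-30710=576656
23. interest=⌊576656·34/10000⌋=1960; principal=32775-1960=30815; balance=576656-30815=545841
24. interest=⌊545841·34/10000⌋=1855; principal=32775-1855=30920; balance=545841-30920=514921
25. interest=⌊514921·34/10000⌋=1750; principal=32775-1750=31025; balance=514921-31025=483896
26. interest=⌊483896·34/10000⌋=1645; principal=32775-1645=31130; balance=483896-31130=452766
27. interest=⌊452766·34/10000⌋=1539; principal=32775-1539=31236; balance=452766-31236=421530
28. interest=⌊421530·34/10000⌋=1433; principal=32775-1433=31342; balance=421530-31342=390188
29. interest=⌊390188·34/10000⌋=1326; principal=32775-1326=31449; balance=390188-31449=358739
30. interest=⌊358739·34/10000⌋=1219; principal=32775-1219=31556; balance=358739-31556=327183
31. interest=⌊327183·34/10000⌋=1112; principal=32775-1112=31663; balance=327183-31663=295520
32. interest=⌊295520·34/10000⌋=1004; principal=32775-1004=31771; balance=295520-31771=263749
33. interest=⌊263749·34/10000⌋=896; principal=32775-896=31879; balance=263749-31879=231870
34. interest=⌊231870·34/10000⌋=788; principal=32775-788=31987; balance=231870-31987=199883
35. interest=⌊199883·34/10000⌋=679; principal=32775-679=32096; balance=199883-32096=167787
36. interest=⌊167787·34/10000⌋=570; principal=32775-570=32205; balance=167787-32205=135582
37. interest=⌊135582·34/10000⌋=460; principal=32775-460=32315; balance=135582-32315=103267
38. interest=⌊103267·34/10000⌋=351; principal=32775-351=32424; balance=103267-32424=70843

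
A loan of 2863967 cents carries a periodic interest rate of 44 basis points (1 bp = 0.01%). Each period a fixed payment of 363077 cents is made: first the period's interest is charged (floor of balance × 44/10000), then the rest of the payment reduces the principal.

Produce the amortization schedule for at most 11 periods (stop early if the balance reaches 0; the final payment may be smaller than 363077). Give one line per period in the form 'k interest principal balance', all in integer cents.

1. interest=⌊2863967·44/10000⌋=12601; principal=363077-12601=350476; balance=2863967-350476=2513491
2. interest=⌊2513491·44/10000⌋=11059; principal=363077-11059=352018; balance=2513491-352018=2161473
3. interest=⌊2161473·44/10000⌋=9510; principal=363077-9510=353567; balance=2161473-353567=1807906
4. interest=⌊1807906·44/10000⌋=7954; principal=363077-7954=355123; balance=1807906-355123=1452783
5. interest=⌊1452783·44/10000⌋=6392; principal=363077-6392=356685; balance=1452783-356685=1096098
6. interest=⌊1096098·44/10000⌋=4822; principal=363077-4822=358255; balance=1096098-358255=737843
7. interest=⌊737843·44/10000⌋=3246; principal=363077-3246=359831; balance=737843-359831=378012
8. interest=⌊378012·44/10000⌋=1663; principal=363077-1663=361414; balance=378012-361414=16598
9. interest=⌊16598·44/10000⌋=73; principal=min(363077-73,16598)=16598; balance=16598-16598=0

1 12601 350476 2513491
2 11059 352018 2161473
3 9510 353567 1807906
4 7954 355123 1452783
5 6392 356685 1096098
6 4822 358255 737843
7 3246 359831 378012
8 1663 361414 16598
9 73 16598 0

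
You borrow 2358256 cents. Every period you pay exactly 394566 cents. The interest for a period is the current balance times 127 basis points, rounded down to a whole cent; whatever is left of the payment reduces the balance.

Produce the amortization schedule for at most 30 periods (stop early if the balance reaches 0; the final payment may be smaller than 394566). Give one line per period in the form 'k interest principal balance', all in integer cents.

1 29949 364617 1993639
2 25319 369247 1624392
3 20629 373937 1250455
4 15880 378686 871769
5 11071 383495 488274
6 6201 388365 99909
7 1268 99909 0

1. interest=⌊2358256·127/10000⌋=29949; principal=394566-29949=364617; balance=2358256-364617=1993639
2. interest=⌊1993639·127/10000⌋=25319; principal=394566-25319=369247; balance=1993639-369247=1624392
3. interest=⌊1624392·127/10000⌋=20629; principal=394566-20629=373937; balance=1624392-373937=1250455
4. interest=⌊1250455·127/10000⌋=15880; principal=394566-15880=378686; balance=1250455-378686=871769
5. interest=⌊871769·127/10000⌋=11071; principal=394566-11071=383495; balance=871769-383495=488274
6. interest=⌊488274·127/10000⌋=6201; principal=394566-6201=388365; balance=488274-388365=99909
7. interest=⌊99909·127/10000⌋=1268; principal=min(394566-1268,99909)=99909; balance=99909-99909=0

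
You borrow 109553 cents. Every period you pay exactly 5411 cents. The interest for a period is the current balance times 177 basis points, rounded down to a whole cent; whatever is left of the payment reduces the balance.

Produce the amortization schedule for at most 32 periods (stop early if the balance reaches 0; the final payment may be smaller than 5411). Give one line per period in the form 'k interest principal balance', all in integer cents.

1. interest=⌊109553·177/10000⌋=1939; principal=5411-1939=3472; balance=109553-3472=106081
2. interest=⌊106081·177/10000⌋=1877; principal=5411-1877=3534; balance=106081-3534=102547
3. interest=⌊102547·177/10000⌋=1815; principal=5411-1815=3596; balance=102547-3596=98951
4. interest=⌊98951·177/10000⌋=1751; principal=5411-1751=3660; balance=98951-3660=95291
5. interest=⌊95291·177/10000⌋=1686; principal=5411-1686=3725; balance=95291-3725=91566
6. interest=⌊91566·177/10000⌋=1620; principal=5411-1620=3791; balance=91566-3791=87775
7. interest=⌊87775·177/10000⌋=1553; principal=5411-1553=3858; balance=87775-3858=83917
8. interest=⌊83917·177/10000⌋=1485; principal=5411-1485=3926; balance=83917-3926=79991
9. interest=⌊79991·177/10000⌋=1415; principal=5411-1415=3996; balance=79991-3996=75995
10. interest=⌊75995·177/10000⌋=1345; principal=5411-1345=4066; balance=75995-4066=71929
11. interest=⌊71929·177/10000⌋=1273; principal=5411-1273=4138; balance=71929-4138=67791
12. interest=⌊67791·177/10000⌋=1199; principal=5411-1199=4212; balance=67791-4212=63579
13. interest=⌊63579·177/10000⌋=1125; principal=5411-1125=4286; balance=63579-4286=59293
14. interest=⌊59293·177/10000⌋=1049; principal=5411-1049=4362; balance=59293-4362=54931
15. interest=⌊54931·177/10000⌋=972; principal=5411-972=4439; balance=54931-4439=50492
16. interest=⌊50492·177/10000⌋=893; principal=5411-893=4518; balance=50492-4518=45974
17. interest=⌊45974·177/10000⌋=813; principal=5411-813=4598; balance=45974-4598=41376
18. interest=⌊41376·177/10000⌋=732; principal=5411-732=4679; balance=41376-4679=36697
19. interest=⌊36697·177/10000⌋=649; principal=5411-649=4762; balance=36697-4762=31935
20. interest=⌊31935·177/10000⌋=565; principal=5411-565=4846; balance=31935-4846=27089
21. interest=⌊27089·177/10000⌋=479; principal=5411-479=4932; balance=27089-4932=22157
22. interest=⌊22157·177/10000⌋=392; principal=5411-392=5019; balance=22157-5019=17138
23. interest=⌊17138·177/10000⌋=303; principal=5411-303=5108; balance=17138-5108=12030
24. interest=⌊12030·177/10000⌋=212; principal=5411-212=5199; balance=12030-5199=6831
25. interest=⌊6831·177/10000⌋=120; principal=5411-120=5291; balance=6831-5291=1540
26. interest=⌊1540·177/10000⌋=27; principal=min(5411-27,1540)=1540; balance=1540-1540=0

1 1939 3472 106081
2 1877 3534 102547
3 1815 3596 98951
4 1751 3660 95291
5 1686 3725 91566
6 1620 3791 87775
7 1553 3858 83917
8 1485 3926 79991
9 1415 3996 75995
10 1345 4066 71929
11 1273 4138 67791
12 1199 4212 63579
13 1125 4286 59293
14 1049 4362 54931
15 972 4439 50492
16 893 4518 45974
17 813 4598 41376
18 732 4679 36697
19 649 4762 31935
20 565 4846 27089
21 479 4932 22157
22 392 5019 17138
23 303 5108 12030
24 212 5199 6831
25 120 5291 1540
26 27 1540 0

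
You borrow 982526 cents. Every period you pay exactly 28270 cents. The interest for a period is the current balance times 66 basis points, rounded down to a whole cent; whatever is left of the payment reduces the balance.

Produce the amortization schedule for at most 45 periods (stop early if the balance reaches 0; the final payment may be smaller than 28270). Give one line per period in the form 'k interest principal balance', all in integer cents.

1. interest=⌊982526·66/10000⌋=6484; principal=28270-6484=21786; balance=982526-21786=960740
2. interest=⌊960740·66/10000⌋=6340; principal=28270-6340=21930; balance=960740-21930=938810
3. interest=⌊938810·66/10000⌋=6196; principal=28270-6196=22074; balance=938810-22074=916736
4. interest=⌊916736·66/10000⌋=6050; principal=28270-6050=22220; balance=916736-22220=894516
5. interest=⌊894516·66/10000⌋=5903; principal=28270-5903=22367; balance=894516-22367=872149
6. interest=⌊872149·66/10000⌋=5756; principal=28270-5756=22514; balance=872149-22514=849635
7. interest=⌊849635·66/10000⌋=5607; principal=28270-5607=22663; balance=849635-22663=826972
8. interest=⌊826972·66/10000⌋=5458; principal=28270-5458=22812; balance=826972-22812=804160
9. interest=⌊804160·66/10000⌋=5307; principal=28270-5307=22963; balance=804160-22963=781197
10. interest=⌊781197·66/10000⌋=5155; principal=28270-5155=23115; balance=781197-23115=758082
11. interest=⌊758082·66/10000⌋=5003; principal=28270-5003=23267; balance=758082-23267=734815
12. interest=⌊734815·66/10000⌋=4849; principal=28270-4849=23421; balance=734815-23421=711394
13. interest=⌊711394·66/10000⌋=4695; principal=28270-4695=23575; balance=711394-23575=687819
14. interest=⌊687819·66/10000⌋=4539; principal=28270-4539=23731; balance=687819-23731=664088
15. interest=⌊664088·66/10000⌋=4382; principal=28270-4382=23888; balance=664088-23888=640200
16. interest=⌊640200·66/10000⌋=4225; principal=28270-4225=24045; balance=640200-24045=616155
17. interest=⌊616155·66/10000⌋=4066; principal=28270-4066=24204; balance=616155-24204=591951
18. interest=⌊591951·66/10000⌋=3906; principal=28270-3906=24364; balance=591951-24364=567587
19. interest=⌊567587·66/10000⌋=3746; principal=28270-3746=24524; balance=567587-24524=543063
20. interest=⌊543063·66/10000⌋=3584; principal=28270-3584=24686; balance=543063-24686=518377
21. interest=⌊518377·66/10000⌋=3421; principal=28270-3421=24849; balance=518377-24849=493528
22. interest=⌊493528·66/10000⌋=3257; principal=28270-3257=25013; balance=493528-25013=468515
23. interest=⌊468515·66/10000⌋=3092; principal=28270-3092=25178; balance=468515-25178=443337
24. interest=⌊443337·66/10000⌋=2926; principal=28270-2926=25344; balance=443337-25344=417993
25. interest=⌊417993·66/10000⌋=2758; principal=28270-2758=25512; balance=417993-25512=392481
26. interest=⌊392481·66/10000⌋=2590; principal=28270-2590=25680; balance=392481-25680=366801
27. interest=⌊366801·66/10000⌋=2420; principal=28270-2420=25850; balance=366801-25850=340951
28. interest=⌊340951·66/10000⌋=2250; principal=28270-2250=26020; balance=340951-26020=314931
29. interest=⌊314931·66/10000⌋=2078; principal=28270-2078=26192; balance=314931-26192=288739
30. interest=⌊288739·66/10000⌋=1905; principal=28270-1905=26365; balance=288739-26365=262374
31. interest=⌊262374·66/10000⌋=1731; principal=28270-1731=26539; balance=262374-26539=235835
32. interest=⌊235835·66/10000⌋=1556; principal=28270-1556=26714; balance=235835-26714=209121
33. interest=⌊209121·66/10000⌋=1380; principal=28270-1380=26890; balance=209121-26890=182231
34. interest=⌊182231·66/10000⌋=1202; principal=28270-1202=27068; balance=182231-27068=155163
35. interest=⌊155163·66/10000⌋=1024; principal=28270-1024=27246; balance=155163-27246=127917
36. interest=⌊127917·66/10000⌋=844; principal=28270-844=27426; balance=127917-27426=100491
37. interest=⌊100491·66/10000⌋=663; principal=28270-663=27607; balance=100491-27607=72884
38. interest=⌊72884·66/10000⌋=481; principal=28270-481=27789; balance=72884-27789=45095
39. interest=⌊45095·66/10000⌋=297; principal=28270-297=27973; balance=45095-27973=17122
40. interest=⌊17122·66/10000⌋=113; principal=min(28270-113,17122)=17122; balance=17122-17122=0

1 6484 21786 960740
2 6340 21930 938810
3 6196 22074 916736
4 6050 22220 894516
5 5903 22367 872149
6 5756 22514 849635
7 5607 22663 826972
8 5458 22812 804160
9 5307 22963 781197
10 5155 23115 758082
11 5003 23267 734815
12 4849 23421 711394
13 4695 23575 687819
14 4539 23731 664088
15 4382 23888 640200
16 4225 24045 616155
17 4066 24204 591951
18 3906 24364 567587
19 3746 24524 543063
20 3584 24686 518377
21 3421 24849 493528
22 3257 25013 468515
23 3092 25178 443337
24 2926 25344 417993
25 2758 25512 392481
26 2590 25680 366801
27 2420 25850 340951
28 2250 26020 314931
29 2078 26192 288739
30 1905 26365 262374
31 1731 26539 235835
32 1556 26714 209121
33 1380 26890 182231
34 1202 27068 155163
35 1024 27246 127917
36 844 27426 100491
37 663 27607 72884
38 481 27789 45095
39 297 27973 17122
40 113 17122 0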